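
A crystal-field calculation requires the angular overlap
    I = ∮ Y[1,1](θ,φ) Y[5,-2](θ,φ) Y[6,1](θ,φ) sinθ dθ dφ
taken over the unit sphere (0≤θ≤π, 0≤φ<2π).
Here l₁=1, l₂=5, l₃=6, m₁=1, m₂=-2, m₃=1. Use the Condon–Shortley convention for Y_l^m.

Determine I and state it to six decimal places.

m-sum 0 ✓  L=12 even ✓  4≤6≤6 ✓
Π(2lᵢ+1) = 3×11×13 = 429
triangle coeff Δ(1,5,6) = 1/858
Σ_t [0,0]: t=0:+1/14400 = 1/14400
(3j)²=6/143 [(1 5 6; 0 0 0)], sign=+1
Σ_t [0,0]: t=0:+1/60480 = 1/60480
(3j)²=5/429 [(1 5 6; 1 -2 1)], sign=-1
⇒ 4πI² = 30/143
I = (-1)√(30/143/(4π)) = -0.12920749

-0.129207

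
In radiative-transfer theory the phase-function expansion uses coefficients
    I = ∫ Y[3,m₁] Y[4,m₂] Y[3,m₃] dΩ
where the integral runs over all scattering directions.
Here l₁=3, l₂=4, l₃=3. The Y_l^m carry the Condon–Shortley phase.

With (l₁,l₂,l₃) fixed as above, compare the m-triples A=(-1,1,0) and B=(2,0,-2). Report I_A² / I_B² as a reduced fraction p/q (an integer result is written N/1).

15/49

Same 3,4,3: normalisation and zero-m 3j drop out of the ratio.
A: Δ: 4! 2! 4! / 11! → 1/34650; sum: t=2:+1/48 t=3:−1/24 t=4:+1/288 = -5/288; 3j²(3 4 3; -1 1 0) = Δ·Π!·Σ² = 5/462  (sign +1)
B: Δ: 4! 2! 4! / 11! → 1/34650; sum: t=0:+1/576 t=1:−1/72 = -7/576; 3j²(3 4 3; 2 0 -2) = Δ·Π!·Σ² = 7/198  (sign +1)
I_A²/I_B² = (5/462)/(7/198) = 15/49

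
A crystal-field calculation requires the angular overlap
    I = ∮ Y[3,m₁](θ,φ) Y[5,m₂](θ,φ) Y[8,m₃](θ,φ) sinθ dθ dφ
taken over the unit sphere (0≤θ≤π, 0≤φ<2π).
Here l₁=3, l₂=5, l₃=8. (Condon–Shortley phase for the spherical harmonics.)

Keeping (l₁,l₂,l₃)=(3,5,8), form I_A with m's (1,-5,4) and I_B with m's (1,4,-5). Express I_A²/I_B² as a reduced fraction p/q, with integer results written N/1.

2/65

Shared (l₁,l₂,l₃)=(3,5,8): N and (l;000)² cancel in I_A²/I_B².
A: Δ = 0!·6!·10!/17! = 1/136136; Racah Σ t=0..0: t=0:+1/174182400 = 1/174182400; ⇒ 3j(3 5 8; 1 -5 4)² = 3/6188, sgn +1
B: Δ = 0!·6!·10!/17! = 1/136136; Racah Σ t=0..0: t=0:+1/17418240 = 1/17418240; ⇒ 3j(3 5 8; 1 4 -5)² = 15/952, sgn -1
I_A²/I_B² = (3/6188)/(15/952) = 2/65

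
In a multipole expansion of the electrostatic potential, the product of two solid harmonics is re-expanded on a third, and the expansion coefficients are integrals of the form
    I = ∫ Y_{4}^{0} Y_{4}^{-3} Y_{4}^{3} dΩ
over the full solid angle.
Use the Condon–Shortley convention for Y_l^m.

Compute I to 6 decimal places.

0.159788

Checks pass: Σm=0; 12 even; l₃=4∈[0,8].
(2·4+1)(2·4+1)(2·4+1) = 729
Δ: 4! 4! 4! / 13! → 1/450450
sum: t=0:+1/13824 t=1:−1/216 t=2:+1/64 t=3:−1/216 t=4:+1/13824 = 5/768
3j²(4 4 4; 0 0 0) = Δ·Π!·Σ² = 18/1001  (sign +1)
sum: t=0:+1/3456 t=1:−1/864 = -1/1152
3j²(4 4 4; 0 -3 3) = Δ·Π!·Σ² = 7/286  (sign +1)
combine: 4πI² = 729·18/1001·7/286 = 6561/20449
take √, sign +1: I = 0.15978796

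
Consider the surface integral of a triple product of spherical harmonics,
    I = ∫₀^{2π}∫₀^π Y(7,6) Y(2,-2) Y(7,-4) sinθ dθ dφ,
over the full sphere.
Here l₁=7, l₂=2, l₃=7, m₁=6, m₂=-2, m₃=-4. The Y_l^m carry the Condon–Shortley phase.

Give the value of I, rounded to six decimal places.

Rules hold: Σm=0, L=16 even, 5≤7≤9.
N = 15·5·15 = 1125
Δ = 2!·12!·2!/17! = 1/185640
Racah Σ t=0..2: t=0:+1/2419200 t=1:−1/518400 t=2:+1/2419200 = -1/907200
⇒ 3j(7 2 7; 0 0 0)² = 56/3315, sgn +1
Racah Σ t=0..0: t=0:+1/159667200 = 1/159667200
⇒ 3j(7 2 7; 6 -2 -4)² = 9/1190, sgn -1
4πI² = N·(3j₀)²·(3jₘ)² = 540/3757
I = -1·√(0.143732/4π) = -0.10694768

-0.106948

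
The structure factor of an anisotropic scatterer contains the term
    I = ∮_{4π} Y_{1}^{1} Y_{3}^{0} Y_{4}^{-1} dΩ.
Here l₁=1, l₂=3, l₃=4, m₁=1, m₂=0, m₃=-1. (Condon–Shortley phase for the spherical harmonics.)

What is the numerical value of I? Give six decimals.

-0.194664

Checks pass: Σm=0; 8 even; l₃=4∈[2,4].
(2·1+1)(2·3+1)(2·4+1) = 189
Δ: 0! 2! 6! / 9! → 1/252
sum: t=0:+1/36 = 1/36
3j²(1 3 4; 0 0 0) = Δ·Π!·Σ² = 4/63  (sign +1)
sum: t=0:+1/72 = 1/72
3j²(1 3 4; 1 0 -1) = Δ·Π!·Σ² = 5/126  (sign -1)
combine: 4πI² = 189·4/63·5/126 = 10/21
take √, sign -1: I = -0.19466390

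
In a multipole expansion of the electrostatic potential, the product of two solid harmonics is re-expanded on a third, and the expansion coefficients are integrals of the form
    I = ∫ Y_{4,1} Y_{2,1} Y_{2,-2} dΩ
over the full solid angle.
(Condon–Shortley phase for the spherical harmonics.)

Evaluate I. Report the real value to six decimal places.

-0.090112

m-sum 0 ✓  L=8 even ✓  2≤2≤6 ✓
Π(2lᵢ+1) = 9×5×5 = 225
triangle coeff Δ(4,2,2) = 1/630
Σ_t [2,2]: t=2:+1/16 = 1/16
(3j)²=2/35 [(4 2 2; 0 0 0)], sign=+1
Σ_t [3,3]: t=3:−1/144 = -1/144
(3j)²=1/126 [(4 2 2; 1 1 -2)], sign=-1
⇒ 4πI² = 5/49
I = (-1)√(5/49/(4π)) = -0.09011188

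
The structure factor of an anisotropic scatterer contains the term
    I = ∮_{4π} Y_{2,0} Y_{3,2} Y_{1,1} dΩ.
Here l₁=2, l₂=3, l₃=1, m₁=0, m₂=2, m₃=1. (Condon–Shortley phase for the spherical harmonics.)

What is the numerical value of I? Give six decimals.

0.000000

0 + 2 + 1 = 3 ≠ 0: azimuthal integral kills it; I = 0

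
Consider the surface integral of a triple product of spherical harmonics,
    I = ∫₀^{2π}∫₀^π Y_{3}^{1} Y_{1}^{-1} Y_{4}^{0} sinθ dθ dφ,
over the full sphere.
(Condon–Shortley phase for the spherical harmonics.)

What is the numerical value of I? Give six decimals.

Rules hold: Σm=0, L=8 even, 2≤4≤4.
N = 7·3·9 = 189
Δ = 0!·6!·2!/9! = 1/252
Racah Σ t=0..0: t=0:+1/36 = 1/36
⇒ 3j(3 1 4; 0 0 0)² = 4/63, sgn +1
Racah Σ t=0..0: t=0:+1/96 = 1/96
⇒ 3j(3 1 4; 1 -1 0)² = 1/42, sgn +1
4πI² = N·(3j₀)²·(3jₘ)² = 2/7
I = +1·√(0.285714/4π) = 0.15078601

0.150786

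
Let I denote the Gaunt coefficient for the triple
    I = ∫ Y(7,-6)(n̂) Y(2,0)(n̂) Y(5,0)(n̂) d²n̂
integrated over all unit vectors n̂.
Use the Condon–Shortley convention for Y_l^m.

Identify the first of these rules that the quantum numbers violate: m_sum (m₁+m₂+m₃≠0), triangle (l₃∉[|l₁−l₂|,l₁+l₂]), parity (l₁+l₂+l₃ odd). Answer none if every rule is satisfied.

m₁+m₂+m₃ = -6 + 0 + 0 = -6  ✗
triangle: |7−2|=5 ≤ l₃=5 ≤ 7+2=9
parity: l₁+l₂+l₃ = 14 is even

m_sum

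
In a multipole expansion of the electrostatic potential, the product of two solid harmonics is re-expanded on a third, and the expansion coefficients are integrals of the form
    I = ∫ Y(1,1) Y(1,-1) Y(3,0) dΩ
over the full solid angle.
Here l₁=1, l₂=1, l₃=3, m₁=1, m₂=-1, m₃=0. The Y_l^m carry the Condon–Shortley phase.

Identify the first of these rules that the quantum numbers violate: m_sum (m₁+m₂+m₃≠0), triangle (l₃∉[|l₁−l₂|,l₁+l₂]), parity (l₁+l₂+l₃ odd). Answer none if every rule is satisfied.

azimuthal sum: 1 − 1 + 0 = 0  ✓
0 ≤ 3 ≤ 2 (triangle on l)  ✗
L = 1 + 1 + 3 = 5 (odd)

triangle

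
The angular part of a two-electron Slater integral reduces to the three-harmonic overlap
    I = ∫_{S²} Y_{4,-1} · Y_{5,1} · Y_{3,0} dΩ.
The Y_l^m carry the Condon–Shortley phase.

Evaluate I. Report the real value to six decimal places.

-0.115089

Rules hold: Σm=0, L=12 even, 1≤3≤9.
N = 9·11·7 = 693
Δ = 6!·2!·4!/13! = 1/180180
Racah Σ t=2..4: t=2:+1/576 t=3:−1/144 t=4:+1/576 = -1/288
⇒ 3j(4 5 3; 0 0 0)² = 20/1001, sgn +1
Racah Σ t=3..5: t=3:−1/432 t=4:+1/192 t=5:−1/1440 = 19/8640
⇒ 3j(4 5 3; -1 1 0)² = 361/30030, sgn -1
4πI² = N·(3j₀)²·(3jₘ)² = 2166/13013
I = -1·√(0.166449/4π) = -0.11508947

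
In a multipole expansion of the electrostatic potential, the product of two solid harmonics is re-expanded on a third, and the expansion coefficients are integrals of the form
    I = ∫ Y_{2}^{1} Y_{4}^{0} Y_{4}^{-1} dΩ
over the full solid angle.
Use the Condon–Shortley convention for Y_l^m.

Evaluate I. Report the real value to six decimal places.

-0.044869

Rules hold: Σm=0, L=10 even, 2≤4≤6.
N = 5·9·9 = 405
Δ = 2!·2!·6!/11! = 1/13860
Racah Σ t=0..2: t=0:+1/192 t=1:−1/36 t=2:+1/192 = -5/288
⇒ 3j(2 4 4; 0 0 0)² = 20/693, sgn -1
Racah Σ t=0..1: t=0:+1/96 t=1:−1/72 = -1/288
⇒ 3j(2 4 4; 1 0 -1)² = 1/462, sgn +1
4πI² = N·(3j₀)²·(3jₘ)² = 150/5929
I = -1·√(0.0252994/4π) = -0.04486937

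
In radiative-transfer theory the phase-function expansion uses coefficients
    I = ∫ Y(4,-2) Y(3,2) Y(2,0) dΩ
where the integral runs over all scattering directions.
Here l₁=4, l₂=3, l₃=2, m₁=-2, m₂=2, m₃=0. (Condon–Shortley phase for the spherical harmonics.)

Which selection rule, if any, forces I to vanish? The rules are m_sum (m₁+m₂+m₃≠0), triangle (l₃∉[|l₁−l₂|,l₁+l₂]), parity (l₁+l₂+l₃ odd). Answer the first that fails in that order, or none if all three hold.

parity

Σmᵢ = 0  ✓
l₃∈[|l₁−l₂|,l₁+l₂]=[1,7], have l₃=2  ✓
Σlᵢ = 9 ⇒ odd  ✗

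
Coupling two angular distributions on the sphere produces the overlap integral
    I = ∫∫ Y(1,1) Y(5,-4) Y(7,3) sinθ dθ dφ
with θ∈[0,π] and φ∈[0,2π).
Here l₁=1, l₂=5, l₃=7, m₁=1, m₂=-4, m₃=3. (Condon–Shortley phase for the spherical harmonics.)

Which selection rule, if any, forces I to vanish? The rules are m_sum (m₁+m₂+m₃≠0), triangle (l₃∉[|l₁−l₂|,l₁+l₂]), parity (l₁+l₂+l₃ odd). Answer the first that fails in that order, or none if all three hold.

m₁+m₂+m₃ = 1 − 4 + 3 = 0  ✓
triangle: |1−5|=4 ≤ l₃=7 ≤ 1+5=6  ✗
parity: l₁+l₂+l₃ = 13 is odd

triangle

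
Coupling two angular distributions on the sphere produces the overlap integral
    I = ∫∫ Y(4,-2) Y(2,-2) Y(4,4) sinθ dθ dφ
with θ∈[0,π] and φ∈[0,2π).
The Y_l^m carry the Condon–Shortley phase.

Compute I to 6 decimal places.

-0.106180

Rules hold: Σm=0, L=10 even, 2≤4≤6.
N = 9·5·9 = 405
Δ = 2!·6!·2!/11! = 1/13860
Racah Σ t=0..2: t=0:+1/192 t=1:−1/36 t=2:+1/192 = -5/288
⇒ 3j(4 2 4; 0 0 0)² = 20/693, sgn -1
Racah Σ t=0..0: t=0:+1/2880 = 1/2880
⇒ 3j(4 2 4; -2 -2 4)² = 2/165, sgn +1
4πI² = N·(3j₀)²·(3jₘ)² = 120/847
I = -1·√(0.141677/4π) = -0.10618031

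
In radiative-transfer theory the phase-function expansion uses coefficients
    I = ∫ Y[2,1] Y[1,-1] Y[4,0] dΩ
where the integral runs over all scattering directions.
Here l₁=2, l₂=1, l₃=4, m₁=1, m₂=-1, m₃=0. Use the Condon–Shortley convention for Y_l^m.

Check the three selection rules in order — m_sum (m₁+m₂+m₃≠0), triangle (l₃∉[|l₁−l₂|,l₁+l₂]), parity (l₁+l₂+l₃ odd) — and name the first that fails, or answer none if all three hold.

azimuthal sum: 1 − 1 + 0 = 0  ✓
1 ≤ 4 ≤ 3 (triangle on l)  ✗
L = 2 + 1 + 4 = 7 (odd)

triangle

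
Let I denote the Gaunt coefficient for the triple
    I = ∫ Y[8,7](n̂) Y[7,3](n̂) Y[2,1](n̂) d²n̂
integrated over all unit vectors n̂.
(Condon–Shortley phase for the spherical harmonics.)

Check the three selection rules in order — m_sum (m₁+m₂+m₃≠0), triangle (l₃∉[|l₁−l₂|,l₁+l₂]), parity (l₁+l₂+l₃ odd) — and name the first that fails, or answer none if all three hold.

m_sum

m₁+m₂+m₃ = 7 + 3 + 1 = 11  ✗
triangle: |8−7|=1 ≤ l₃=2 ≤ 8+7=15
parity: l₁+l₂+l₃ = 17 is odd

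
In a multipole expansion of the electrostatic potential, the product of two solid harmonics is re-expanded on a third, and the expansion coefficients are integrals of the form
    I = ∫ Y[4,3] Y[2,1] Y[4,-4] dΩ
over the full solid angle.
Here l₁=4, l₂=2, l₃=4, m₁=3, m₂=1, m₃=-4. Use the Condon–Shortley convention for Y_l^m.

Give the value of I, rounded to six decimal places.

0.198645

Rules hold: Σm=0, L=10 even, 2≤4≤6.
N = 9·5·9 = 405
Δ = 2!·6!·2!/11! = 1/13860
Racah Σ t=0..2: t=0:+1/192 t=1:−1/36 t=2:+1/192 = -5/288
⇒ 3j(4 2 4; 0 0 0)² = 20/693, sgn -1
Racah Σ t=1..1: t=1:−1/1440 = -1/1440
⇒ 3j(4 2 4; 3 1 -4)² = 7/165, sgn -1
4πI² = N·(3j₀)²·(3jₘ)² = 60/121
I = +1·√(0.495868/4π) = 0.19864517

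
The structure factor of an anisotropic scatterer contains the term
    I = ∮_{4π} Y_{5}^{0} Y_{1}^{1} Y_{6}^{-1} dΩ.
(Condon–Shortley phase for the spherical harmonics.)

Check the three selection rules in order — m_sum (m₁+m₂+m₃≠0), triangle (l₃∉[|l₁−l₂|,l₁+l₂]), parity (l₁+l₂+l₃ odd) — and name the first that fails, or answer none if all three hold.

none

azimuthal sum: 0 + 1 − 1 = 0  ✓
4 ≤ 6 ≤ 6 (triangle on l)  ✓
L = 5 + 1 + 6 = 12 (even)  ✓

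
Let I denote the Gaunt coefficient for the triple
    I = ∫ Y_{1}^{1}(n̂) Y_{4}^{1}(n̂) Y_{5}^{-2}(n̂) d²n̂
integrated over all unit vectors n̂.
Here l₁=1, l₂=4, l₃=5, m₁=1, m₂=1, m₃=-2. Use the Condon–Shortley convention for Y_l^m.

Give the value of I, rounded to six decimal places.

Rules hold: Σm=0, L=10 even, 3≤5≤5.
N = 3·9·11 = 297
Δ = 0!·2!·8!/11! = 1/495
Racah Σ t=0..0: t=0:+1/576 = 1/576
⇒ 3j(1 4 5; 0 0 0)² = 5/99, sgn -1
Racah Σ t=0..0: t=0:+1/1440 = 1/1440
⇒ 3j(1 4 5; 1 1 -2)² = 7/165, sgn -1
4πI² = N·(3j₀)²·(3jₘ)² = 7/11
I = +1·√(0.636364/4π) = 0.22503380

0.225034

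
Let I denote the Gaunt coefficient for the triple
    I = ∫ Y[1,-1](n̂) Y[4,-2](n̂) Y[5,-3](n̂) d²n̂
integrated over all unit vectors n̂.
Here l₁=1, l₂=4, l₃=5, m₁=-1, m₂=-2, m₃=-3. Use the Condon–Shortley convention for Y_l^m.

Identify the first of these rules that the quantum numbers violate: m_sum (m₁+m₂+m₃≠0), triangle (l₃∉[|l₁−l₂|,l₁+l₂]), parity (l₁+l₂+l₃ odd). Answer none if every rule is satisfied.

azimuthal sum: -1 − 2 − 3 = -6  ✗
3 ≤ 5 ≤ 5 (triangle on l)
L = 1 + 4 + 5 = 10 (even)

m_sum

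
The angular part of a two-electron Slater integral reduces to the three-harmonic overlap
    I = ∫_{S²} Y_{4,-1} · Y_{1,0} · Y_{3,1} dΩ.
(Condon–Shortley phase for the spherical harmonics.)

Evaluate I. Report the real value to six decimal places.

Rules hold: Σm=0, L=8 even, 3≤3≤5.
N = 9·3·7 = 189
Δ = 2!·6!·0!/9! = 1/252
Racah Σ t=1..1: t=1:−1/36 = -1/36
⇒ 3j(4 1 3; 0 0 0)² = 4/63, sgn +1
Racah Σ t=1..1: t=1:−1/48 = -1/48
⇒ 3j(4 1 3; -1 0 1)² = 5/84, sgn -1
4πI² = N·(3j₀)²·(3jₘ)² = 5/7
I = -1·√(0.714286/4π) = -0.23841361

-0.238414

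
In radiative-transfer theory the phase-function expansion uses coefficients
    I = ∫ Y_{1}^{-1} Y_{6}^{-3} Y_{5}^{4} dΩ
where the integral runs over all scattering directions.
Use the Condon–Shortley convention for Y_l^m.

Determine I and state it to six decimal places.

Rules hold: Σm=0, L=12 even, 5≤5≤7.
N = 3·13·11 = 429
Δ = 2!·0!·10!/13! = 1/858
Racah Σ t=1..1: t=1:−1/14400 = -1/14400
⇒ 3j(1 6 5; 0 0 0)² = 6/143, sgn +1
Racah Σ t=2..2: t=2:+1/725760 = 1/725760
⇒ 3j(1 6 5; -1 -3 4)² = 1/286, sgn -1
4πI² = N·(3j₀)²·(3jₘ)² = 9/143
I = -1·√(0.0629371/4π) = -0.07076985

-0.070770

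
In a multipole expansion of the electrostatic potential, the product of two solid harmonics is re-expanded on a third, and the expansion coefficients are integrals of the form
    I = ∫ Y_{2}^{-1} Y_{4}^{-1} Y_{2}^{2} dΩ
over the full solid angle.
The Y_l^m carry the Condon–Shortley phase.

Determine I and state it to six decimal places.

Checks pass: Σm=0; 8 even; l₃=2∈[2,6].
(2·2+1)(2·4+1)(2·2+1) = 225
Δ: 4! 0! 4! / 9! → 1/630
sum: t=2:+1/16 = 1/16
3j²(2 4 2; 0 0 0) = Δ·Π!·Σ² = 2/35  (sign +1)
sum: t=3:−1/144 = -1/144
3j²(2 4 2; -1 -1 2) = Δ·Π!·Σ² = 1/126  (sign -1)
combine: 4πI² = 225·2/35·1/126 = 5/49
take √, sign -1: I = -0.09011188

-0.090112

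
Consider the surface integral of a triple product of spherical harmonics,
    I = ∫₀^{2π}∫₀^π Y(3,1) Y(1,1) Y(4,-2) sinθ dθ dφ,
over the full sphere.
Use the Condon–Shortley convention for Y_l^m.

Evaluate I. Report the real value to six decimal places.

Checks pass: Σm=0; 8 even; l₃=4∈[2,4].
(2·3+1)(2·1+1)(2·4+1) = 189
Δ: 0! 6! 2! / 9! → 1/252
sum: t=0:+1/36 = 1/36
3j²(3 1 4; 0 0 0) = Δ·Π!·Σ² = 4/63  (sign +1)
sum: t=0:+1/96 = 1/96
3j²(3 1 4; 1 1 -2) = Δ·Π!·Σ² = 5/84  (sign +1)
combine: 4πI² = 189·4/63·5/84 = 5/7
take √, sign +1: I = 0.23841361

0.238414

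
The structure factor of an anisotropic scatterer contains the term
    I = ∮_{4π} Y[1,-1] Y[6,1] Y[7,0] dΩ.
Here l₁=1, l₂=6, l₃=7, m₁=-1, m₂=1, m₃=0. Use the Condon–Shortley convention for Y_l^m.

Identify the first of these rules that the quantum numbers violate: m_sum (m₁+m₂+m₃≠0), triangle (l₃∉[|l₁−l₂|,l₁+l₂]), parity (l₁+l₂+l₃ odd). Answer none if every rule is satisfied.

none

m₁+m₂+m₃ = -1 + 1 + 0 = 0  ✓
triangle: |1−6|=5 ≤ l₃=7 ≤ 1+6=7  ✓
parity: l₁+l₂+l₃ = 14 is even  ✓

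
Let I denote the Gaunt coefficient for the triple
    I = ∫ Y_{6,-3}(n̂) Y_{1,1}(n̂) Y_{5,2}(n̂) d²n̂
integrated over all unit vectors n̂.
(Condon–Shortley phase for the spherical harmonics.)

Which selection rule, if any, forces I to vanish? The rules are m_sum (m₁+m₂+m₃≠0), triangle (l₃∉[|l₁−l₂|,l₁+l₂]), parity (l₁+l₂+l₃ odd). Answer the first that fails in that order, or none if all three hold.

none

m₁+m₂+m₃ = -3 + 1 + 2 = 0  ✓
triangle: |6−1|=5 ≤ l₃=5 ≤ 6+1=7  ✓
parity: l₁+l₂+l₃ = 12 is even  ✓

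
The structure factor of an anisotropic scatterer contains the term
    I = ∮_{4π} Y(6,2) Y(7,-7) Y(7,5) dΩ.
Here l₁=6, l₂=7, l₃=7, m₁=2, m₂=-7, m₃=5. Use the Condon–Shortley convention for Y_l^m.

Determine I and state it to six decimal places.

0.169125

Checks pass: Σm=0; 20 even; l₃=7∈[1,13].
(2·6+1)(2·7+1)(2·7+1) = 2925
Δ: 6! 6! 8! / 21! → 1/2444321880
sum: t=0:+1/2612736000 t=1:−1/20736000 t=2:+1/1658880 t=3:−1/746496 t=4:+1/1658880 t=5:−1/20736000 t=6:+1/2612736000 = -1/4354560
3j²(6 7 7; 0 0 0) = Δ·Π!·Σ² = 1000/138567  (sign +1)
sum: t=0:+1/1393459200 = 1/1393459200
3j²(6 7 7; 2 -7 5) = Δ·Π!·Σ² = 11/646  (sign +1)
combine: 4πI² = 2925·1000/138567·11/646 = 37500/104329
take √, sign +1: I = 0.16912514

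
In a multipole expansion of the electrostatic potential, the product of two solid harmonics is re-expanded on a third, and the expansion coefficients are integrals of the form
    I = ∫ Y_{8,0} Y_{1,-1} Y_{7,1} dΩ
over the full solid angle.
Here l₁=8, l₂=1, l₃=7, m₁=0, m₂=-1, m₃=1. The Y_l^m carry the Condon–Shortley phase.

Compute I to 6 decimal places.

0.161907

m-sum 0 ✓  L=16 even ✓  7≤7≤9 ✓
Π(2lᵢ+1) = 17×3×15 = 765
triangle coeff Δ(8,1,7) = 1/2040
Σ_t [1,1]: t=1:−1/25401600 = -1/25401600
(3j)²=8/255 [(8 1 7; 0 0 0)], sign=+1
Σ_t [0,0]: t=0:+1/58060800 = 1/58060800
(3j)²=7/510 [(8 1 7; 0 -1 1)], sign=+1
⇒ 4πI² = 28/85
I = (+1)√(28/85/(4π)) = 0.16190663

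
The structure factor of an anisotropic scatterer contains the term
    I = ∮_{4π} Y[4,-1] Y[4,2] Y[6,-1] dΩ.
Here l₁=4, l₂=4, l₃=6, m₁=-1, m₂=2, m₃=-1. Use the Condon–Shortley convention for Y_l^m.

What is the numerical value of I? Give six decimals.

0.097783

Rules hold: Σm=0, L=14 even, 0≤6≤8.
N = 9·9·13 = 1053
Δ = 2!·6!·6!/15! = 1/1261260
Racah Σ t=0..2: t=0:+1/4608 t=1:−1/1296 t=2:+1/4608 = -7/20736
⇒ 3j(4 4 6; 0 0 0)² = 20/1287, sgn -1
Racah Σ t=0..2: t=0:+1/172800 t=1:−1/5760 t=2:+1/3456 = 7/57600
⇒ 3j(4 4 6; -1 2 -1)² = 21/2860, sgn -1
4πI² = N·(3j₀)²·(3jₘ)² = 189/1573
I = +1·√(0.120153/4π) = 0.09778261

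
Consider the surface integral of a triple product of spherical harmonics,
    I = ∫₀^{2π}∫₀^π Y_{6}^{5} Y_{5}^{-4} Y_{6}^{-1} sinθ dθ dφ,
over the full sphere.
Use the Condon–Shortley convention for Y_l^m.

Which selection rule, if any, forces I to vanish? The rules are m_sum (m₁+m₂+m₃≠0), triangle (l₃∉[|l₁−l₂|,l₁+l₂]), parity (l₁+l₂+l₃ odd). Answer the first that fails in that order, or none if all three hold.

parity

m₁+m₂+m₃ = 5 − 4 − 1 = 0  ✓
triangle: |6−5|=1 ≤ l₃=6 ≤ 6+5=11  ✓
parity: l₁+l₂+l₃ = 17 is odd  ✗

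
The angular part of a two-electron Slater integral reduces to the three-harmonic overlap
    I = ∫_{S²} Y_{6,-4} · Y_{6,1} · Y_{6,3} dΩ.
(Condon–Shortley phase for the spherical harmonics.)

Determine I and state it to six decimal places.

-0.084679

m-sum 0 ✓  L=18 even ✓  0≤6≤12 ✓
Π(2lᵢ+1) = 13×13×13 = 2197
triangle coeff Δ(6,6,6) = 1/325909584
Σ_t [0,6]: t=0:+1/373248000 t=1:−1/1728000 t=2:+1/110592 t=3:−1/46656 t=4:+1/110592 t=5:−1/1728000 t=6:+1/373248000 = -7/1555200
(3j)²=400/46189 [(6 6 6; 0 0 0)], sign=-1
Σ_t [4,6]: t=4:+1/1244160 t=5:−1/691200 t=6:+1/4147200 = -1/2488320
(3j)²=875/184756 [(6 6 6; -4 1 3)], sign=+1
⇒ 4πI² = 1137500/12623809
I = (-1)√(1137500/12623809/(4π)) = -0.08467897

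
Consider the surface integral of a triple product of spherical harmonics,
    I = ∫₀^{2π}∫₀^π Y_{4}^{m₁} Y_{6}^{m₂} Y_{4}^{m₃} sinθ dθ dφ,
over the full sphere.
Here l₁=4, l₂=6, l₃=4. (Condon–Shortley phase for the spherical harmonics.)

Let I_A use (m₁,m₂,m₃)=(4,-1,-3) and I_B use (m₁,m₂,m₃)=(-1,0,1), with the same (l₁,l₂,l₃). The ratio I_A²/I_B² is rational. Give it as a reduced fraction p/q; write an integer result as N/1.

84/1

Same 4,6,4: normalisation and zero-m 3j drop out of the ratio.
A: Δ: 6! 2! 6! / 15! → 1/1261260; sum: t=0:+1/172800 = 1/172800; 3j²(4 6 4; 4 -1 -3) = Δ·Π!·Σ² = 7/2145  (sign -1)
B: Δ: 6! 2! 6! / 15! → 1/1261260; sum: t=3:−1/2592 t=4:+1/2304 t=5:−1/28800 = 7/518400; 3j²(4 6 4; -1 0 1) = Δ·Π!·Σ² = 1/25740  (sign -1)
I_A²/I_B² = (7/2145)/(1/25740) = 84/1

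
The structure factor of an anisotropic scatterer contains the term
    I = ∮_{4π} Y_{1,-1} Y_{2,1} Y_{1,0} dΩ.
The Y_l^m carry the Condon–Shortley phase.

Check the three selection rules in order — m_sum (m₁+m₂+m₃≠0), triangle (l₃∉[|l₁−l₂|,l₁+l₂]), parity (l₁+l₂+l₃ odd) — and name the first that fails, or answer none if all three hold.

none

Σmᵢ = 0  ✓
l₃∈[|l₁−l₂|,l₁+l₂]=[1,3], have l₃=1  ✓
Σlᵢ = 4 ⇒ even  ✓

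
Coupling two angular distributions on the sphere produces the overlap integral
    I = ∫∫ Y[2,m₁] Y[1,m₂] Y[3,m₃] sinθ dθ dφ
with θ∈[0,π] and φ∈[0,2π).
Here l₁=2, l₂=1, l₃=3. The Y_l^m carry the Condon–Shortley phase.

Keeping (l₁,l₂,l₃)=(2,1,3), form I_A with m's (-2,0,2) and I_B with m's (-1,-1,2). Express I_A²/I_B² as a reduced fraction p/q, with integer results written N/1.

1/2

Shared (l₁,l₂,l₃)=(2,1,3): N and (l;000)² cancel in I_A²/I_B².
A: Δ = 0!·4!·2!/7! = 1/105; Racah Σ t=0..0: t=0:+1/24 = 1/24; ⇒ 3j(2 1 3; -2 0 2)² = 1/21, sgn -1
B: Δ = 0!·4!·2!/7! = 1/105; Racah Σ t=0..0: t=0:+1/12 = 1/12; ⇒ 3j(2 1 3; -1 -1 2)² = 2/21, sgn -1
I_A²/I_B² = (1/21)/(2/21) = 1/2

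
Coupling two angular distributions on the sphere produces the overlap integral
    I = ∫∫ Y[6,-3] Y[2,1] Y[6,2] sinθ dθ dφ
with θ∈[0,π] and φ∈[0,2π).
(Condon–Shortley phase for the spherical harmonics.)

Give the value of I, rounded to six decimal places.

m-sum 0 ✓  L=14 even ✓  4≤6≤8 ✓
Π(2lᵢ+1) = 13×5×13 = 845
triangle coeff Δ(6,2,6) = 1/90090
Σ_t [0,2]: t=0:+1/69120 t=1:−1/14400 t=2:+1/69120 = -7/172800
(3j)²=14/715 [(6 2 6; 0 0 0)], sign=-1
Σ_t [1,2]: t=1:−1/161280 t=2:+1/60480 = 1/96768
(3j)²=15/1001 [(6 2 6; -3 1 2)], sign=+1
⇒ 4πI² = 30/121
I = (-1)√(30/121/(4π)) = -0.14046335

-0.140463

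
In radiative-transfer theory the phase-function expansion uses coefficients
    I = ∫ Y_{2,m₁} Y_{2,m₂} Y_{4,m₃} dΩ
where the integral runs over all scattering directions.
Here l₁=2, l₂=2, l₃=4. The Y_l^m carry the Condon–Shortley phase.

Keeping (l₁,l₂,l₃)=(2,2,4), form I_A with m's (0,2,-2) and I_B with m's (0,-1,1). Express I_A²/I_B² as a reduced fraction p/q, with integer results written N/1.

Shared (l₁,l₂,l₃)=(2,2,4): N and (l;000)² cancel in I_A²/I_B².
A: Δ = 0!·4!·4!/9! = 1/630; Racah Σ t=0..0: t=0:+1/96 = 1/96; ⇒ 3j(2 2 4; 0 2 -2)² = 1/42, sgn +1
B: Δ = 0!·4!·4!/9! = 1/630; Racah Σ t=0..0: t=0:+1/24 = 1/24; ⇒ 3j(2 2 4; 0 -1 1)² = 1/21, sgn -1
I_A²/I_B² = (1/42)/(1/21) = 1/2

1/2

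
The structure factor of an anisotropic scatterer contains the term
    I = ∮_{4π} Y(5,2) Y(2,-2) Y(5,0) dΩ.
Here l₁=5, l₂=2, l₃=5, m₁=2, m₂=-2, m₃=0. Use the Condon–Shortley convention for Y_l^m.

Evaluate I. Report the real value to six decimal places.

m-sum 0 ✓  L=12 even ✓  3≤5≤7 ✓
Π(2lᵢ+1) = 11×5×11 = 605
triangle coeff Δ(5,2,5) = 1/38610
Σ_t [0,2]: t=0:+1/2880 t=1:−1/576 t=2:+1/2880 = -1/960
(3j)²=10/429 [(5 2 5; 0 0 0)], sign=+1
Σ_t [0,0]: t=0:+1/2880 = 1/2880
(3j)²=14/429 [(5 2 5; 2 -2 0)], sign=-1
⇒ 4πI² = 700/1521
I = (-1)√(700/1521/(4π)) = -0.19137248

-0.191372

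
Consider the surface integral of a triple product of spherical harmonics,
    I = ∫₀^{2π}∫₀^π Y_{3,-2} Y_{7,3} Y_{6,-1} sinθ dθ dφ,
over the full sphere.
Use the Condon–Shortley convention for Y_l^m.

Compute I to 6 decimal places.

Checks pass: Σm=0; 16 even; l₃=6∈[4,10].
(2·3+1)(2·7+1)(2·6+1) = 1365
Δ: 4! 2! 10! / 17! → 1/2042040
sum: t=1:−1/207360 t=2:+1/57600 t=3:−1/207360 = 1/129600
3j²(3 7 6; 0 0 0) = Δ·Π!·Σ² = 168/12155  (sign +1)
sum: t=3:−1/362880 t=4:+1/414720 = -1/2903040
3j²(3 7 6; -2 3 -1) = Δ·Π!·Σ² = 25/68068  (sign +1)
combine: 4πI² = 1365·168/12155·25/68068 = 3150/454597
take √, sign +1: I = 0.02348211

0.023482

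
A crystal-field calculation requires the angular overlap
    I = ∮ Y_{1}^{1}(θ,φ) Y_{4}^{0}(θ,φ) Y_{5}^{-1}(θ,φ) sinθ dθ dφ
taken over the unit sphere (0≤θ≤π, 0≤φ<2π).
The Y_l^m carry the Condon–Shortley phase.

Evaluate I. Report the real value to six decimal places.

-0.190188

Rules hold: Σm=0, L=10 even, 3≤5≤5.
N = 3·9·11 = 297
Δ = 0!·2!·8!/11! = 1/495
Racah Σ t=0..0: t=0:+1/576 = 1/576
⇒ 3j(1 4 5; 0 0 0)² = 5/99, sgn -1
Racah Σ t=0..0: t=0:+1/1152 = 1/1152
⇒ 3j(1 4 5; 1 0 -1)² = 1/33, sgn +1
4πI² = N·(3j₀)²·(3jₘ)² = 5/11
I = -1·√(0.454545/4π) = -0.19018827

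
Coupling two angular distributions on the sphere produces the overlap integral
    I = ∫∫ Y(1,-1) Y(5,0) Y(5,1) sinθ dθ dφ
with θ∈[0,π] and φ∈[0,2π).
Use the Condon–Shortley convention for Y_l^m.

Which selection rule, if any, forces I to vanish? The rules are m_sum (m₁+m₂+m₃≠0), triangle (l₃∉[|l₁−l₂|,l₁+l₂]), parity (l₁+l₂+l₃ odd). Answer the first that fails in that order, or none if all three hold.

parity

Σmᵢ = 0  ✓
l₃∈[|l₁−l₂|,l₁+l₂]=[4,6], have l₃=5  ✓
Σlᵢ = 11 ⇒ odd  ✗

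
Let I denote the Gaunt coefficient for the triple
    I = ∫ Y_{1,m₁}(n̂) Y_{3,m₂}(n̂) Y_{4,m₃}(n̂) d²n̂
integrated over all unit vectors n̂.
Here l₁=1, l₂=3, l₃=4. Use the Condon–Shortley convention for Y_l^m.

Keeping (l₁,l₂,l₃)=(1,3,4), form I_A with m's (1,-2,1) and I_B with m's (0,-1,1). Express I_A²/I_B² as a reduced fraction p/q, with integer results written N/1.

Same 1,3,4: normalisation and zero-m 3j drop out of the ratio.
A: Δ: 0! 2! 6! / 9! → 1/252; sum: t=0:+1/240 = 1/240; 3j²(1 3 4; 1 -2 1) = Δ·Π!·Σ² = 1/84  (sign -1)
B: Δ: 0! 2! 6! / 9! → 1/252; sum: t=0:+1/48 = 1/48; 3j²(1 3 4; 0 -1 1) = Δ·Π!·Σ² = 5/84  (sign -1)
I_A²/I_B² = (1/84)/(5/84) = 1/5

1/5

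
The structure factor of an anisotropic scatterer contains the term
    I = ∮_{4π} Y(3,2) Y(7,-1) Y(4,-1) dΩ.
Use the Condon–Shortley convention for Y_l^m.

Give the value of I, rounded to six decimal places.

-0.123510

m-sum 0 ✓  L=14 even ✓  4≤4≤10 ✓
Π(2lᵢ+1) = 7×15×9 = 945
triangle coeff Δ(3,7,4) = 1/45045
Σ_t [3,3]: t=3:−1/20736 = -1/20736
(3j)²=35/1287 [(3 7 4; 0 0 0)], sign=-1
Σ_t [1,1]: t=1:−1/86400 = -1/86400
(3j)²=16/2145 [(3 7 4; 2 -1 -1)], sign=+1
⇒ 4πI² = 3920/20449
I = (-1)√(3920/20449/(4π)) = -0.12350998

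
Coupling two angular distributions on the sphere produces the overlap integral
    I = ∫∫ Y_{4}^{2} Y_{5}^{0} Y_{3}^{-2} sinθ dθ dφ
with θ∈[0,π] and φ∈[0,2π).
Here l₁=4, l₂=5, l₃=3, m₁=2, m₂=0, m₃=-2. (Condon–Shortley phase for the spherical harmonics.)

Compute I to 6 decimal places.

-0.171327

Rules hold: Σm=0, L=12 even, 1≤3≤9.
N = 9·11·7 = 693
Δ = 6!·2!·4!/13! = 1/180180
Racah Σ t=2..4: t=2:+1/576 t=3:−1/144 t=4:+1/576 = -1/288
⇒ 3j(4 5 3; 0 0 0)² = 20/1001, sgn +1
Racah Σ t=1..2: t=1:−1/2880 t=2:+1/576 = 1/720
⇒ 3j(4 5 3; 2 0 -2)² = 80/3003, sgn -1
4πI² = N·(3j₀)²·(3jₘ)² = 4800/13013
I = -1·√(0.368862/4π) = -0.17132746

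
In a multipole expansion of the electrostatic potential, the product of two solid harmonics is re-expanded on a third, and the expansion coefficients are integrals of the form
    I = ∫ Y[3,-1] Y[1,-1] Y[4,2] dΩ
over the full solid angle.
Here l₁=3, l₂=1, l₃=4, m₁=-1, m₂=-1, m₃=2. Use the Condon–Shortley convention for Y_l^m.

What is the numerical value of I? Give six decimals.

0.238414

Checks pass: Σm=0; 8 even; l₃=4∈[2,4].
(2·3+1)(2·1+1)(2·4+1) = 189
Δ: 0! 6! 2! / 9! → 1/252
sum: t=0:+1/36 = 1/36
3j²(3 1 4; 0 0 0) = Δ·Π!·Σ² = 4/63  (sign +1)
sum: t=0:+1/96 = 1/96
3j²(3 1 4; -1 -1 2) = Δ·Π!·Σ² = 5/84  (sign +1)
combine: 4πI² = 189·4/63·5/84 = 5/7
take √, sign +1: I = 0.23841361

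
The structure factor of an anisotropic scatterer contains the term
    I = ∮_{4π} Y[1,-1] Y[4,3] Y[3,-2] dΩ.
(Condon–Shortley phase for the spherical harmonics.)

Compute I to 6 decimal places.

Rules hold: Σm=0, L=8 even, 3≤3≤5.
N = 3·9·7 = 189
Δ = 2!·0!·6!/9! = 1/252
Racah Σ t=1..1: t=1:−1/36 = -1/36
⇒ 3j(1 4 3; 0 0 0)² = 4/63, sgn +1
Racah Σ t=2..2: t=2:+1/240 = 1/240
⇒ 3j(1 4 3; -1 3 -2)² = 1/12, sgn -1
4πI² = N·(3j₀)²·(3jₘ)² = 1/1
I = -1·√(1/4π) = -0.28209479

-0.282095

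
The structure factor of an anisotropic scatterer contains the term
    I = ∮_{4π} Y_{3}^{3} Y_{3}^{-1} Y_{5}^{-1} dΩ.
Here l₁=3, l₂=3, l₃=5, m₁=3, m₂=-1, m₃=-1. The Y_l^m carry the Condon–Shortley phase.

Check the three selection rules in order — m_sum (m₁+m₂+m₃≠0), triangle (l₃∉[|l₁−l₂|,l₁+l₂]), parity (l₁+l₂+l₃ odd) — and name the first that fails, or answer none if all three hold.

Σmᵢ = 1  ✗
l₃∈[|l₁−l₂|,l₁+l₂]=[0,6], have l₃=5
Σlᵢ = 11 ⇒ odd

m_sum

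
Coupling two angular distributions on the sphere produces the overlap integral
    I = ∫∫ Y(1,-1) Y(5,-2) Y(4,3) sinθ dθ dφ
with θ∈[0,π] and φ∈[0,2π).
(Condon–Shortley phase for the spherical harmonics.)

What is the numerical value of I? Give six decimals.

0.085055

Checks pass: Σm=0; 10 even; l₃=4∈[4,6].
(2·1+1)(2·5+1)(2·4+1) = 297
Δ: 2! 0! 8! / 11! → 1/495
sum: t=1:−1/576 = -1/576
3j²(1 5 4; 0 0 0) = Δ·Π!·Σ² = 5/99  (sign -1)
sum: t=2:+1/10080 = 1/10080
3j²(1 5 4; -1 -2 3) = Δ·Π!·Σ² = 1/165  (sign -1)
combine: 4πI² = 297·5/99·1/165 = 1/11
take √, sign +1: I = 0.08505478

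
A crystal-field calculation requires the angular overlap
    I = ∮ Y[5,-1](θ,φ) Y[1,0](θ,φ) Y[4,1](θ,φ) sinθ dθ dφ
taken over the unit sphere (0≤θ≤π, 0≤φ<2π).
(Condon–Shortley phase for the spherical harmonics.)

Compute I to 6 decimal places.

m-sum 0 ✓  L=10 even ✓  4≤4≤6 ✓
Π(2lᵢ+1) = 11×3×9 = 297
triangle coeff Δ(5,1,4) = 1/495
Σ_t [1,1]: t=1:−1/576 = -1/576
(3j)²=5/99 [(5 1 4; 0 0 0)], sign=-1
Σ_t [1,1]: t=1:−1/720 = -1/720
(3j)²=8/165 [(5 1 4; -1 0 1)], sign=+1
⇒ 4πI² = 8/11
I = (-1)√(8/11/(4π)) = -0.24057125

-0.240571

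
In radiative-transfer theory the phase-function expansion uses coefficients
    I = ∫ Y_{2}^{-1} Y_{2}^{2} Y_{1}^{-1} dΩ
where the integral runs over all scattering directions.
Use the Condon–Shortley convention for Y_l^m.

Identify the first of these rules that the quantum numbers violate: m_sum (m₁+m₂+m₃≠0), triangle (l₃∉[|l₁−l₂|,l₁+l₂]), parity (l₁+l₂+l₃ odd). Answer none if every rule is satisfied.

parity

m₁+m₂+m₃ = -1 + 2 − 1 = 0  ✓
triangle: |2−2|=0 ≤ l₃=1 ≤ 2+2=4  ✓
parity: l₁+l₂+l₃ = 5 is odd  ✗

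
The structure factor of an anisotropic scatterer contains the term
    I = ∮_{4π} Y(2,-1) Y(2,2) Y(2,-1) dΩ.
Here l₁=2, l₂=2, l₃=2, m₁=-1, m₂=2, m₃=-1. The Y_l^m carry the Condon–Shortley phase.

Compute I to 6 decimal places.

Checks pass: Σm=0; 6 even; l₃=2∈[0,4].
(2·2+1)(2·2+1)(2·2+1) = 125
Δ: 2! 2! 2! / 7! → 1/630
sum: t=0:+1/8 t=1:−1/1 t=2:+1/8 = -3/4
3j²(2 2 2; 0 0 0) = Δ·Π!·Σ² = 2/35  (sign -1)
sum: t=2:+1/4 = 1/4
3j²(2 2 2; -1 2 -1) = Δ·Π!·Σ² = 3/35  (sign -1)
combine: 4πI² = 125·2/35·3/35 = 30/49
take √, sign +1: I = 0.22072812

0.220728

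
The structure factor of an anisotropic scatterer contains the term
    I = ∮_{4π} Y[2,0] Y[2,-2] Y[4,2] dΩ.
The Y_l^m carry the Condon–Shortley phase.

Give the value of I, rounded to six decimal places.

0.156078

Rules hold: Σm=0, L=8 even, 0≤4≤4.
N = 5·5·9 = 225
Δ = 0!·4!·4!/9! = 1/630
Racah Σ t=0..0: t=0:+1/16 = 1/16
⇒ 3j(2 2 4; 0 0 0)² = 2/35, sgn +1
Racah Σ t=0..0: t=0:+1/96 = 1/96
⇒ 3j(2 2 4; 0 -2 2)² = 1/42, sgn +1
4πI² = N·(3j₀)²·(3jₘ)² = 15/49
I = +1·√(0.306122/4π) = 0.15607835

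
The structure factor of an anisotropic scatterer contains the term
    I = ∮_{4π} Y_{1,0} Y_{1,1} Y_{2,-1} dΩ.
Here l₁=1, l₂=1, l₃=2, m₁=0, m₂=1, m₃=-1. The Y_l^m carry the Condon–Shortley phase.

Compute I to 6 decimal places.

-0.218510

m-sum 0 ✓  L=4 even ✓  0≤2≤2 ✓
Π(2lᵢ+1) = 3×3×5 = 45
triangle coeff Δ(1,1,2) = 1/30
Σ_t [0,0]: t=0:+1/1 = 1/1
(3j)²=2/15 [(1 1 2; 0 0 0)], sign=+1
Σ_t [0,0]: t=0:+1/2 = 1/2
(3j)²=1/10 [(1 1 2; 0 1 -1)], sign=-1
⇒ 4πI² = 3/5
I = (-1)√(3/5/(4π)) = -0.21850969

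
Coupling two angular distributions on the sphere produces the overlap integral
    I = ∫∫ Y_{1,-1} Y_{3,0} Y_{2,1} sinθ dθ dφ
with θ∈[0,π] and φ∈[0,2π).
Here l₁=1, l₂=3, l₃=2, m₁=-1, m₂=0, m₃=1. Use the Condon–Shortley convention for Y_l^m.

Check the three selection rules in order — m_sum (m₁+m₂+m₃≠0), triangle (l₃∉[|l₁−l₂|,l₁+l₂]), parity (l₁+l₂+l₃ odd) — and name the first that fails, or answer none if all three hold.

none

azimuthal sum: -1 + 0 + 1 = 0  ✓
2 ≤ 2 ≤ 4 (triangle on l)  ✓
L = 1 + 3 + 2 = 6 (even)  ✓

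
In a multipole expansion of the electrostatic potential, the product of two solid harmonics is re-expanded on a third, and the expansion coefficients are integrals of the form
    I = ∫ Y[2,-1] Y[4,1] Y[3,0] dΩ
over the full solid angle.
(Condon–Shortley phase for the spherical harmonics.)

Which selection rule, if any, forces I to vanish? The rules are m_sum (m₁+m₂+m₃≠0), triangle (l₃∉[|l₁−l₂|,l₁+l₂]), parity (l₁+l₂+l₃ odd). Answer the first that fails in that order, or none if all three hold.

Σmᵢ = 0  ✓
l₃∈[|l₁−l₂|,l₁+l₂]=[2,6], have l₃=3  ✓
Σlᵢ = 9 ⇒ odd  ✗

parity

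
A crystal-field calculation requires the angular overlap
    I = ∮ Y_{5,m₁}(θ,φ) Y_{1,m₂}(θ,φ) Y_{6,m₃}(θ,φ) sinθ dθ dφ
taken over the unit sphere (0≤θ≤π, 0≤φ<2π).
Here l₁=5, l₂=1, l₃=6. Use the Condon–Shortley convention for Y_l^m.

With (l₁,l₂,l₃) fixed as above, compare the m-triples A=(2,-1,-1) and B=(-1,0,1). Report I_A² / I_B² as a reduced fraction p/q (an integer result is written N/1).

2/7

l's match ⇒ only the (l;m) 3-j factors differ between A and B.
A: triangle coeff Δ(5,1,6) = 1/858; Σ_t [0,0]: t=0:+1/60480 = 1/60480; (3j)²=5/429 [(5 1 6; 2 -1 -1)], sign=-1
B: triangle coeff Δ(5,1,6) = 1/858; Σ_t [0,0]: t=0:+1/17280 = 1/17280; (3j)²=35/858 [(5 1 6; -1 0 1)], sign=-1
I_A²/I_B² = (5/429)/(35/858) = 2/7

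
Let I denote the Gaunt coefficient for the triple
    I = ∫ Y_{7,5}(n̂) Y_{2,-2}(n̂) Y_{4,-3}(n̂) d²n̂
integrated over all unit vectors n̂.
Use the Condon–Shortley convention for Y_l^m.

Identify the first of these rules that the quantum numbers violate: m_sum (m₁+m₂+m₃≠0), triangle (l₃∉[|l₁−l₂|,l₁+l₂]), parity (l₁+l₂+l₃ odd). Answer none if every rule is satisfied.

Σmᵢ = 0  ✓
l₃∈[|l₁−l₂|,l₁+l₂]=[5,9], have l₃=4  ✗
Σlᵢ = 13 ⇒ odd

triangle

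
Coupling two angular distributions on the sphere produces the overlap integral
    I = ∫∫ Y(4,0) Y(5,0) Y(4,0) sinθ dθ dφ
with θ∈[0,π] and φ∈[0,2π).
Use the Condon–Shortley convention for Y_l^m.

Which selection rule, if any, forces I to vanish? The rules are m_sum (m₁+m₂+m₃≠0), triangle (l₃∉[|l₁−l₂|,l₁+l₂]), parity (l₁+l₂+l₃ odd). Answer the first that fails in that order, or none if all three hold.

parity

Σmᵢ = 0  ✓
l₃∈[|l₁−l₂|,l₁+l₂]=[1,9], have l₃=4  ✓
Σlᵢ = 13 ⇒ odd  ✗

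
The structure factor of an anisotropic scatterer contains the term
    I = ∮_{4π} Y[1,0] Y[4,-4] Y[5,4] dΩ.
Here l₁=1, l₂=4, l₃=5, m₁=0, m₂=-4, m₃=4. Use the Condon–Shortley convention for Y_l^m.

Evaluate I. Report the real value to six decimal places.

m-sum 0 ✓  L=10 even ✓  3≤5≤5 ✓
Π(2lᵢ+1) = 3×9×11 = 297
triangle coeff Δ(1,4,5) = 1/495
Σ_t [0,0]: t=0:+1/576 = 1/576
(3j)²=5/99 [(1 4 5; 0 0 0)], sign=-1
Σ_t [0,0]: t=0:+1/40320 = 1/40320
(3j)²=1/55 [(1 4 5; 0 -4 4)], sign=-1
⇒ 4πI² = 3/11
I = (+1)√(3/11/(4π)) = 0.14731920

0.147319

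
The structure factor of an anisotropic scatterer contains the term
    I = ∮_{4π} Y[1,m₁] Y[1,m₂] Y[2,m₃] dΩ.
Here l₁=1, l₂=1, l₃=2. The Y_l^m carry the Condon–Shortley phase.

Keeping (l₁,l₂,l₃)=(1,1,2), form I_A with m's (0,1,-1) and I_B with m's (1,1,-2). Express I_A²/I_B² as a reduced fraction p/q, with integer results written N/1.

Same 1,1,2: normalisation and zero-m 3j drop out of the ratio.
A: Δ: 0! 2! 2! / 5! → 1/30; sum: t=0:+1/2 = 1/2; 3j²(1 1 2; 0 1 -1) = Δ·Π!·Σ² = 1/10  (sign -1)
B: Δ: 0! 2! 2! / 5! → 1/30; sum: t=0:+1/4 = 1/4; 3j²(1 1 2; 1 1 -2) = Δ·Π!·Σ² = 1/5  (sign +1)
I_A²/I_B² = (1/10)/(1/5) = 1/2

1/2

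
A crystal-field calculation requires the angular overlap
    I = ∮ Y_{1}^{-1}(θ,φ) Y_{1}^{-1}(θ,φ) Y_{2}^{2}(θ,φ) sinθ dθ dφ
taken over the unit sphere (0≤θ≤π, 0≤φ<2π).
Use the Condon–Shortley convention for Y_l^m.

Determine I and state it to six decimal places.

Rules hold: Σm=0, L=4 even, 0≤2≤2.
N = 3·3·5 = 45
Δ = 0!·2!·2!/5! = 1/30
Racah Σ t=0..0: t=0:+1/1 = 1/1
⇒ 3j(1 1 2; 0 0 0)² = 2/15, sgn +1
Racah Σ t=0..0: t=0:+1/4 = 1/4
⇒ 3j(1 1 2; -1 -1 2)² = 1/5, sgn +1
4πI² = N·(3j₀)²·(3jₘ)² = 6/5
I = +1·√(1.2/4π) = 0.30901936

0.309019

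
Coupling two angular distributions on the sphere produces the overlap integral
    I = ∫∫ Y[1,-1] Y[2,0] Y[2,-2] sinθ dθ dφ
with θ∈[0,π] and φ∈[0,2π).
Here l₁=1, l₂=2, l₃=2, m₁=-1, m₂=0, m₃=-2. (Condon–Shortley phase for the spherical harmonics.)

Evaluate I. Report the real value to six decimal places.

0.000000

Σmᵢ = -3 ≠ 0, so the φ-integral vanishes; I = 0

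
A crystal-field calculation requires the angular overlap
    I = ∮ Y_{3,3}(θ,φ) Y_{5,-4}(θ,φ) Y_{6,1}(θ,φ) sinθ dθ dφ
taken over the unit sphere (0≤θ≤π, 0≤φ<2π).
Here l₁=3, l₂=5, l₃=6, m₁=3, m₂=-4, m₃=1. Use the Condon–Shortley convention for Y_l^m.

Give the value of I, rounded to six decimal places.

m-sum 0 ✓  L=14 even ✓  2≤6≤8 ✓
Π(2lᵢ+1) = 7×11×13 = 1001
triangle coeff Δ(3,5,6) = 1/675675
Σ_t [0,2]: t=0:+1/8640 t=1:−1/2304 t=2:+1/8640 = -7/34560
(3j)²=7/429 [(3 5 6; 0 0 0)], sign=-1
Σ_t [0,0]: t=0:+1/241920 = 1/241920
(3j)²=4/1001 [(3 5 6; 3 -4 1)], sign=-1
⇒ 4πI² = 28/429
I = (+1)√(28/429/(4π)) = 0.07206849

0.072068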